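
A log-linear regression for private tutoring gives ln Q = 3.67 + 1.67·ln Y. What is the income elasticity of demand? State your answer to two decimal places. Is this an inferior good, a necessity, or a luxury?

In a log-linear demand, the coefficient on ln Y is the income elasticity.
So η = 1.67.
η > 1 ⇒ luxury.

1.67 (luxury)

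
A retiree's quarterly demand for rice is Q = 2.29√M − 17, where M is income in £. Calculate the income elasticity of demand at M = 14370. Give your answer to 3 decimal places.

0.533

At M = 14370: Q = 257.514.
dQ/dM = 2.29/(2√M) = 0.00955162 at this income.
η = (dQ/dM)·(M/Q) = 0.00955162 × (14370/257.514) = 0.533.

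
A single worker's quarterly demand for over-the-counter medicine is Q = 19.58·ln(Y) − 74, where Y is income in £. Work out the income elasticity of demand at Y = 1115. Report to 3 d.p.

At Y = 1115: Q = 63.385.
dQ/dY = 19.58/Y = 0.0175605 at this income.
η = (dQ/dY)·(Y/Q) = 0.0175605 × (1115/63.385) = 0.309.

0.309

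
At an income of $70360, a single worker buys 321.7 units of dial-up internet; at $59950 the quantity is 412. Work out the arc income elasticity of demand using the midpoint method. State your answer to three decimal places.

-1.541

ΔQ = 412 − 321.7 = 90.3; midpoint Q̄ = (321.7 + 412)/2 = 366.85.
ΔI = 59950 − 70360 = -10410; midpoint Ī = (70360 + 59950)/2 = 65155.
η = (ΔQ/Q̄) ÷ (ΔI/Ī) = (90.3/366.85) ÷ (-10410/65155) = -1.541.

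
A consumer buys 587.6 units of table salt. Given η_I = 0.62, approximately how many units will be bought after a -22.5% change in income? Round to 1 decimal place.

%ΔQ ≈ η × %ΔI = 0.62 × (-22.5%) = -13.95%.
New Q ≈ 587.6 × (1 − 0.1395) = 505.6.

505.6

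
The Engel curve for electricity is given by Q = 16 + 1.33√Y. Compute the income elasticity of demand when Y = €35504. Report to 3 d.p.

0.470

At Y = 35504: Q = 266.605.
dQ/dY = 1.33/(2√Y) = 0.00352925 at this income.
η = (dQ/dY)·(Y/Q) = 0.00352925 × (35504/266.605) = 0.470.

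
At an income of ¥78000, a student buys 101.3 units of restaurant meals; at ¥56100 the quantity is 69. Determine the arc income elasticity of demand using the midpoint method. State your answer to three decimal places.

ΔQ = 69 − 101.3 = -32.3; midpoint Q̄ = (101.3 + 69)/2 = 85.15.
ΔI = 56100 − 78000 = -21900; midpoint Ī = (78000 + 56100)/2 = 67050.
η = (ΔQ/Q̄) ÷ (ΔI/Ī) = (-32.3/85.15) ÷ (-21900/67050) = 1.161.

1.161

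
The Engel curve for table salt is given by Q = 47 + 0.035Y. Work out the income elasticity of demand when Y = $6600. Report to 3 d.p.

0.831

At Y = 6600: Q = 278.000.
dQ/dY = 0.035.
η = (dQ/dY)·(Y/Q) = 0.035 × (6600/278.000) = 0.831.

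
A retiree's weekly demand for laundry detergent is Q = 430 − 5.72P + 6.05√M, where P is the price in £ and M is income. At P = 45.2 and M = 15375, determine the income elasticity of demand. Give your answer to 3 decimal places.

At P = 45.2, M = 15375: Q = 921.632.
Holding P constant, ∂Q/∂M = 6.05/(2√M) = 0.024396.
η_M = (∂Q/∂M)·(M/Q) = 0.024396 × (15375/921.632) = 0.407.

0.407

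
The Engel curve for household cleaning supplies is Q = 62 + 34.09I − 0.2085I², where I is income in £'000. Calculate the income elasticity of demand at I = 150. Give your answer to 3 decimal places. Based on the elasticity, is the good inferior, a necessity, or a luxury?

-8.816 (inferior good)

At I = 150: Q = 484.2500.
dQ/dI = 34.09 − 0.417I = -28.46000.
η = (dQ/dI)·(I/Q) = -28.46000 × (150/484.2500) = -8.816.
η < 0 ⇒ inferior good.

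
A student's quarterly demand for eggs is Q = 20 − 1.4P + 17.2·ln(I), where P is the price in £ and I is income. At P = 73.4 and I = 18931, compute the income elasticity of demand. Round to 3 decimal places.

At P = 73.4, I = 18931: Q = 86.635.
Holding P constant, ∂Q/∂I = 17.2/I = 0.000908563.
η_I = (∂Q/∂I)·(I/Q) = 0.000908563 × (18931/86.635) = 0.199.

0.199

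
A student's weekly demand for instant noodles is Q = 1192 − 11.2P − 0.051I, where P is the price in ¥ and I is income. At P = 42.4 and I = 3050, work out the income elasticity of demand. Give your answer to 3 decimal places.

-0.277

At P = 42.4, I = 3050: Q = 561.570.
Holding P constant, ∂Q/∂I = −0.051.
η_I = (∂Q/∂I)·(I/Q) = -0.051 × (3050/561.570) = -0.277.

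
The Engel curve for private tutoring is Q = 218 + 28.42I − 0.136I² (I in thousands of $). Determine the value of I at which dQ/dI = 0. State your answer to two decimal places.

104.49

dQ/dI = 28.42 − 0.272I.
The good is inferior where dQ/dI < 0. Setting dQ/dI = 0 gives I = 28.42 / 0.272 = 104.49.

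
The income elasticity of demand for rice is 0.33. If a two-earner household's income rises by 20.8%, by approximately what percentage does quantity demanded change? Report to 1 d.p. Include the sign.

6.9%

%ΔQ ≈ η × %ΔI = 0.33 × 20.8% = 6.9%.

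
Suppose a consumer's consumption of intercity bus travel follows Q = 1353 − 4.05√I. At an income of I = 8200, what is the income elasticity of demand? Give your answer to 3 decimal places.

At I = 8200: Q = 986.257.
dQ/dI = -4.05/(2√I) = -0.0223624 at this income.
η = (dQ/dI)·(I/Q) = -0.0223624 × (8200/986.257) = -0.186.

-0.186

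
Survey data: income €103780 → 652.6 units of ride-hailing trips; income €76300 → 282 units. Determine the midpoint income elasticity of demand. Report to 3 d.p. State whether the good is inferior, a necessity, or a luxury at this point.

ΔQ = 282 − 652.6 = -370.6; midpoint Q̄ = (652.6 + 282)/2 = 467.3.
ΔI = 76300 − 103780 = -27480; midpoint Ī = (103780 + 76300)/2 = 90040.
η = (ΔQ/Q̄) ÷ (ΔI/Ī) = (-370.6/467.3) ÷ (-27480/90040) = 2.599.
η > 1 ⇒ luxury.

2.599 (luxury)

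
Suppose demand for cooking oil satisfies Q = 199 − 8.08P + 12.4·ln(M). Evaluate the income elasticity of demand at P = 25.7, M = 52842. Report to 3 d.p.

0.098

At P = 25.7, M = 52842: Q = 126.195.
Holding P constant, ∂Q/∂M = 12.4/M = 0.000234662.
η_M = (∂Q/∂M)·(M/Q) = 0.000234662 × (52842/126.195) = 0.098.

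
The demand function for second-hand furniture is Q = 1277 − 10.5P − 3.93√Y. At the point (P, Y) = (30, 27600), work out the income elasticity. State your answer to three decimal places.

At P = 30, Y = 27600: Q = 309.099.
Holding P constant, ∂Q/∂Y = -3.93/(2√Y) = -0.0118279.
η_Y = (∂Q/∂Y)·(Y/Q) = -0.0118279 × (27600/309.099) = -1.056.

-1.056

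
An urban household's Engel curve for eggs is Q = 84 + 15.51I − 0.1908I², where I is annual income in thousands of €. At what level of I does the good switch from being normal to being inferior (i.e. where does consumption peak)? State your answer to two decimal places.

40.64

dQ/dI = 15.51 − 0.3816I.
The good is inferior where dQ/dI < 0. Setting dQ/dI = 0 gives I = 15.51 / 0.3816 = 40.64.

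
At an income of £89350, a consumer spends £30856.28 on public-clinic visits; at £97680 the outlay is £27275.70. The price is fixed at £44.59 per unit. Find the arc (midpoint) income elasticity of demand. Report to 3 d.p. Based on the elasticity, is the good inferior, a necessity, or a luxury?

With a constant price, Q₁ = 30856.28/44.59 = 692.000 and Q₂ = 27275.70/44.59 = 611.700 (equivalently, work directly with expenditure since P cancels).
Midpoint %ΔQ = (27275.70 − 30856.28)/29065.99 = -0.12319; midpoint %ΔI = (97680 − 89350)/93515 = 0.08908.
η = -0.12319 / 0.08908 = -1.383.
η < 0 ⇒ inferior good.

-1.383 (inferior good)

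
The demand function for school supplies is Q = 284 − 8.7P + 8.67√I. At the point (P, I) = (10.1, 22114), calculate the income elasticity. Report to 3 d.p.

0.434

At P = 10.1, I = 22114: Q = 1485.426.
Holding P constant, ∂Q/∂I = 8.67/(2√I) = 0.0291511.
η_I = (∂Q/∂I)·(I/Q) = 0.0291511 × (22114/1485.426) = 0.434.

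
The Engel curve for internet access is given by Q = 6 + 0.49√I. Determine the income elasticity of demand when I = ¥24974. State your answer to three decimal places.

At I = 24974: Q = 83.436.
dQ/dI = 0.49/(2√I) = 0.00155032 at this income.
η = (dQ/dI)·(I/Q) = 0.00155032 × (24974/83.436) = 0.464.

0.464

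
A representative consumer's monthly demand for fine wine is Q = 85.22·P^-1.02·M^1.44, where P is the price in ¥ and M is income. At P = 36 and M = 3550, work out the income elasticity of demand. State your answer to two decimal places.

For a multiplicative demand Q = A·P^α·M^β, the income elasticity is β everywhere.
Here β = 1.44, so η = 1.44.

1.44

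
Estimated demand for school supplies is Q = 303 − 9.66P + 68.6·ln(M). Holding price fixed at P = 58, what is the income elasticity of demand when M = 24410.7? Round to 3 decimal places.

0.157

At P = 58, M = 24410.7: Q = 435.770.
Holding P constant, ∂Q/∂M = 68.6/M = 0.00281024.
η_M = (∂Q/∂M)·(M/Q) = 0.00281024 × (24410.7/435.770) = 0.157.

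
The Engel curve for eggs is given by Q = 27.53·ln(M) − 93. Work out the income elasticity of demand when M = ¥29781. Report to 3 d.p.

0.144

At M = 29781: Q = 190.604.
dQ/dM = 27.53/M = 0.000924415 at this income.
η = (dQ/dM)·(M/Q) = 0.000924415 × (29781/190.604) = 0.144.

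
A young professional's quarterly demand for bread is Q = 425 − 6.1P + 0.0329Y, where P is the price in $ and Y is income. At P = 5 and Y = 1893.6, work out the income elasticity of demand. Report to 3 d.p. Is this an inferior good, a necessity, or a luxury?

At P = 5, Y = 1893.6: Q = 456.799.
Holding P constant, ∂Q/∂Y = 0.0329.
η_Y = (∂Q/∂Y)·(Y/Q) = 0.0329 × (1893.6/456.799) = 0.136.
Since 0 < η < 1, this is a necessity.

0.136 (necessity)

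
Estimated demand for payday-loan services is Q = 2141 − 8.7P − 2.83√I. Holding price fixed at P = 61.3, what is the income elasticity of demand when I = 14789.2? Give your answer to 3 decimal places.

-0.136

At P = 61.3, I = 14789.2: Q = 1263.531.
Holding P constant, ∂Q/∂I = -2.83/(2√I) = -0.0116355.
η_I = (∂Q/∂I)·(I/Q) = -0.0116355 × (14789.2/1263.531) = -0.136.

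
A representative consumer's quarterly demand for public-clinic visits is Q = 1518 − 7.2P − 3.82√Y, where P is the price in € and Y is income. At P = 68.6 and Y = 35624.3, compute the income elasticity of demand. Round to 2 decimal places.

At P = 68.6, Y = 35624.3: Q = 303.078.
Holding P constant, ∂Q/∂Y = -3.82/(2√Y) = -0.0101195.
η_Y = (∂Q/∂Y)·(Y/Q) = -0.0101195 × (35624.3/303.078) = -1.19.

-1.19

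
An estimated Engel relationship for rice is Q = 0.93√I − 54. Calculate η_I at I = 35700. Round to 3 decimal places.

At I = 35700: Q = 121.718.
dQ/dI = 0.93/(2√I) = 0.00246104 at this income.
η = (dQ/dI)·(I/Q) = 0.00246104 × (35700/121.718) = 0.722.

0.722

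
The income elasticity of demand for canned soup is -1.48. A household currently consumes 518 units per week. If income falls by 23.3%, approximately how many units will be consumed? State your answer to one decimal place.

696.6

%ΔQ ≈ η × %ΔI = -1.48 × (-23.3%) = 34.484%.
New Q ≈ 518 × (1 + 0.34484) = 696.6.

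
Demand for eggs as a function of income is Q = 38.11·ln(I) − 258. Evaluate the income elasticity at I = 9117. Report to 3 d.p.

0.426

At I = 9117: Q = 89.483.
dQ/dI = 38.11/I = 0.0041801 at this income.
η = (dQ/dI)·(I/Q) = 0.0041801 × (9117/89.483) = 0.426.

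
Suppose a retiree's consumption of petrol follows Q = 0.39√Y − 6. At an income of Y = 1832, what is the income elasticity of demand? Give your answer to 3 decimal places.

0.781

At Y = 1832: Q = 10.693.
dQ/dY = 0.39/(2√Y) = 0.00455588 at this income.
η = (dQ/dY)·(Y/Q) = 0.00455588 × (1832/10.693) = 0.781.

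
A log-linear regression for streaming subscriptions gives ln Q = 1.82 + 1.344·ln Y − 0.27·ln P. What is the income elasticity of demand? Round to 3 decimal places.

In a log-linear demand, the coefficient on ln Y is the income elasticity.
So η = 1.344.

1.344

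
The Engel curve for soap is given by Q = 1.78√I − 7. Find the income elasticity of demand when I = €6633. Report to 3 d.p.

At I = 6633: Q = 137.969.
dQ/dI = 1.78/(2√I) = 0.0109279 at this income.
η = (dQ/dI)·(I/Q) = 0.0109279 × (6633/137.969) = 0.525.

0.525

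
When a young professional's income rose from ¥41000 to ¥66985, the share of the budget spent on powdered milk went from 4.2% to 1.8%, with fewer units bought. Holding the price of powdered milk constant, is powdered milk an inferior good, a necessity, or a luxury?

inferior good

Quantity demanded falls as income rises, so η < 0.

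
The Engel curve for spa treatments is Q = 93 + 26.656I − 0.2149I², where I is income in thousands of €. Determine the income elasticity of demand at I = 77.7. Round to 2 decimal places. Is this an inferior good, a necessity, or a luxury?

At I = 77.7: Q = 866.7576.
dQ/dI = 26.656 − 0.4298I = -6.73946.
η = (dQ/dI)·(I/Q) = -6.73946 × (77.7/866.7576) = -0.60.
η < 0 ⇒ inferior good.

-0.60 (inferior good)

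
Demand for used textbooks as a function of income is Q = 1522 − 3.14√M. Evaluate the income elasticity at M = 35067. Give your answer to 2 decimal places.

At M = 35067: Q = 933.998.
dQ/dM = -3.14/(2√M) = -0.00838398 at this income.
η = (dQ/dM)·(M/Q) = -0.00838398 × (35067/933.998) = -0.31.

-0.31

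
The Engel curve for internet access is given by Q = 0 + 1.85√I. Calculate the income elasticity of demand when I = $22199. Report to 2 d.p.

At I = 22199: Q = 275.638.
dQ/dI = 1.85/(2√I) = 0.00620833 at this income.
η = (dQ/dI)·(I/Q) = 0.00620833 × (22199/275.638) = 0.50.

0.50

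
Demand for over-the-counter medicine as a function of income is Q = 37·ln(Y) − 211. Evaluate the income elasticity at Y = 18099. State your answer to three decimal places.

0.244

At Y = 18099: Q = 151.734.
dQ/dY = 37/Y = 0.00204431 at this income.
η = (dQ/dY)·(Y/Q) = 0.00204431 × (18099/151.734) = 0.244.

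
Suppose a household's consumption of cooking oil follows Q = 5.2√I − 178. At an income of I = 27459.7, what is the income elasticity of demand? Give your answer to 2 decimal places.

0.63

At I = 27459.7: Q = 683.690.
dQ/dI = 5.2/(2√I) = 0.0156901 at this income.
η = (dQ/dI)·(I/Q) = 0.0156901 × (27459.7/683.690) = 0.63.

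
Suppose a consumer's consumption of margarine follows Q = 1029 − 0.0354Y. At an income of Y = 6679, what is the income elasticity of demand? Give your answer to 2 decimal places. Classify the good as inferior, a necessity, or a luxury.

At Y = 6679: Q = 792.563.
dQ/dY = −0.0354.
η = (dQ/dY)·(Y/Q) = -0.0354 × (6679/792.563) = -0.30.
Since η < 0, the good is an inferior good.

-0.30 (inferior good)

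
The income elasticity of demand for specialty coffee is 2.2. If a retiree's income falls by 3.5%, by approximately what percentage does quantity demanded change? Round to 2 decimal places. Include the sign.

%ΔQ ≈ η × %ΔI = 2.2 × (-3.5%) = -7.70%.

-7.70%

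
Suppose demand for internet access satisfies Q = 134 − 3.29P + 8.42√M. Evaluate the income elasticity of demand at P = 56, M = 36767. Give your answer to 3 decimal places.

At P = 56, M = 36767: Q = 1564.272.
Holding P constant, ∂Q/∂M = 8.42/(2√M) = 0.021956.
η_M = (∂Q/∂M)·(M/Q) = 0.021956 × (36767/1564.272) = 0.516.

0.516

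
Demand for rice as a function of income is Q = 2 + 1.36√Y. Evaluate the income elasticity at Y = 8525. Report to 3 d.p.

At Y = 8525: Q = 127.570.
dQ/dY = 1.36/(2√Y) = 0.00736481 at this income.
η = (dQ/dY)·(Y/Q) = 0.00736481 × (8525/127.570) = 0.492.

0.492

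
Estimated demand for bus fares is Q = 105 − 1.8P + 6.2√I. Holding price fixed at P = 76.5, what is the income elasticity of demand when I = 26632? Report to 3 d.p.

At P = 76.5, I = 26632: Q = 979.097.
Holding P constant, ∂Q/∂I = 6.2/(2√I) = 0.0189959.
η_I = (∂Q/∂I)·(I/Q) = 0.0189959 × (26632/979.097) = 0.517.

0.517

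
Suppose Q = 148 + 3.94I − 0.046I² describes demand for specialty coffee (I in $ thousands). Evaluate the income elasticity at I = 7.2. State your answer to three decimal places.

0.136

At I = 7.2: Q = 173.9834.
dQ/dI = 3.94 − 0.092I = 3.27760.
η = (dQ/dI)·(I/Q) = 3.27760 × (7.2/173.9834) = 0.136.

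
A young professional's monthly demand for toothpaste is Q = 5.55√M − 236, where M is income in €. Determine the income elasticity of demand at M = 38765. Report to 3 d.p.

At M = 38765: Q = 856.730.
dQ/dM = 5.55/(2√M) = 0.0140943 at this income.
η = (dQ/dM)·(M/Q) = 0.0140943 × (38765/856.730) = 0.638.

0.638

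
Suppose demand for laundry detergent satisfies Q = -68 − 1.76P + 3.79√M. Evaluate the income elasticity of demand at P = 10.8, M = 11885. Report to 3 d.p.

0.633

At P = 10.8, M = 11885: Q = 326.172.
Holding P constant, ∂Q/∂M = 3.79/(2√M) = 0.0173824.
η_M = (∂Q/∂M)·(M/Q) = 0.0173824 × (11885/326.172) = 0.633.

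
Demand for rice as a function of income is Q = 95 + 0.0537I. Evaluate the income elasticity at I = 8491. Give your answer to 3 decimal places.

0.828

At I = 8491: Q = 550.967.
dQ/dI = 0.0537.
η = (dQ/dI)·(I/Q) = 0.0537 × (8491/550.967) = 0.828.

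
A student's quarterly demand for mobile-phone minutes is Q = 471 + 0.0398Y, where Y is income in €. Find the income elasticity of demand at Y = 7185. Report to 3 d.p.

At Y = 7185: Q = 756.963.
dQ/dY = 0.0398.
η = (dQ/dY)·(Y/Q) = 0.0398 × (7185/756.963) = 0.378.

0.378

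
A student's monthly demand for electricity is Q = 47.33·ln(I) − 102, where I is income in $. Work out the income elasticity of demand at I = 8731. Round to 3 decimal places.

0.145

At I = 8731: Q = 327.502.
dQ/dI = 47.33/I = 0.00542091 at this income.
η = (dQ/dI)·(I/Q) = 0.00542091 × (8731/327.502) = 0.145.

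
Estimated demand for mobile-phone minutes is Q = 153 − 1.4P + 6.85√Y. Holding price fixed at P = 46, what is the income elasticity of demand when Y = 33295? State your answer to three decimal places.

At P = 46, Y = 33295: Q = 1338.514.
Holding P constant, ∂Q/∂Y = 6.85/(2√Y) = 0.0187703.
η_Y = (∂Q/∂Y)·(Y/Q) = 0.0187703 × (33295/1338.514) = 0.467.

0.467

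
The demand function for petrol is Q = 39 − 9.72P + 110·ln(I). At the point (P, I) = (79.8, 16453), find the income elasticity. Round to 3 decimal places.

At P = 79.8, I = 16453: Q = 331.253.
Holding P constant, ∂Q/∂I = 110/I = 0.00668571.
η_I = (∂Q/∂I)·(I/Q) = 0.00668571 × (16453/331.253) = 0.332.

0.332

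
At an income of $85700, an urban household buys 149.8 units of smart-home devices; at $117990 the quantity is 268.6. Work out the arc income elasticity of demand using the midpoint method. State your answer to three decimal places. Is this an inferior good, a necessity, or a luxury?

1.791 (luxury)

ΔQ = 268.6 − 149.8 = 118.8; midpoint Q̄ = (149.8 + 268.6)/2 = 209.2.
ΔI = 117990 − 85700 = 32290; midpoint Ī = (85700 + 117990)/2 = 101845.
η = (ΔQ/Q̄) ÷ (ΔI/Ī) = (118.8/209.2) ÷ (32290/101845) = 1.791.
η > 1 ⇒ luxury.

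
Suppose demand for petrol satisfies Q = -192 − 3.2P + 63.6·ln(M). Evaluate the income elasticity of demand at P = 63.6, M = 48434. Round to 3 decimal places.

0.219

At P = 63.6, M = 48434: Q = 290.594.
Holding P constant, ∂Q/∂M = 63.6/M = 0.00131313.
η_M = (∂Q/∂M)·(M/Q) = 0.00131313 × (48434/290.594) = 0.219.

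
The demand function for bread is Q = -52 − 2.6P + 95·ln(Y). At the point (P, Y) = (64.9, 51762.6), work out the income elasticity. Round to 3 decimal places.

At P = 64.9, Y = 51762.6: Q = 810.430.
Holding P constant, ∂Q/∂Y = 95/Y = 0.0018353.
η_Y = (∂Q/∂Y)·(Y/Q) = 0.0018353 × (51762.6/810.430) = 0.117.

0.117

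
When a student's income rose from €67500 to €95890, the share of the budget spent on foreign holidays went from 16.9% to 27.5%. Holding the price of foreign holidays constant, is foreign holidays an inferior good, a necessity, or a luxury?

luxury

The budget share rises as income rises, so η > 1.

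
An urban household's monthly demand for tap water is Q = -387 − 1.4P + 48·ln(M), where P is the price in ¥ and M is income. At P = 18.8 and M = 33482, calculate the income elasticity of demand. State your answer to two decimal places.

0.55

At P = 18.8, M = 33482: Q = 86.781.
Holding P constant, ∂Q/∂M = 48/M = 0.00143361.
η_M = (∂Q/∂M)·(M/Q) = 0.00143361 × (33482/86.781) = 0.55.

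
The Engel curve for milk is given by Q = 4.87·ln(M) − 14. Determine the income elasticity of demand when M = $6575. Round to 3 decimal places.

0.169

At M = 6575: Q = 28.812.
dQ/dM = 4.87/M = 0.000740684 at this income.
η = (dQ/dM)·(M/Q) = 0.000740684 × (6575/28.812) = 0.169.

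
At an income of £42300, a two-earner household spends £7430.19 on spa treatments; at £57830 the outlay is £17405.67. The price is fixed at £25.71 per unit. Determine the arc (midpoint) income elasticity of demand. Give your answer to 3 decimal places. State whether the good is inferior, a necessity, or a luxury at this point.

2.590 (luxury)

With a constant price, Q₁ = 7430.19/25.71 = 289.000 and Q₂ = 17405.67/25.71 = 677.000 (equivalently, work directly with expenditure since P cancels).
Midpoint %ΔQ = (17405.67 − 7430.19)/12417.93 = 0.80331; midpoint %ΔI = (57830 − 42300)/50065 = 0.31020.
η = 0.80331 / 0.31020 = 2.590.
η > 1 ⇒ luxury.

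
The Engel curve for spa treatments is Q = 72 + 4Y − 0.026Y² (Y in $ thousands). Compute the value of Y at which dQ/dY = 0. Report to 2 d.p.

76.92

dQ/dY = 4 − 0.052Y.
The good is inferior where dQ/dY < 0. Setting dQ/dY = 0 gives Y = 4 / 0.052 = 76.92.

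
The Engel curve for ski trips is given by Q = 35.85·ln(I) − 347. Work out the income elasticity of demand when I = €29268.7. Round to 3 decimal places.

1.653

At I = 29268.7: Q = 21.691.
dQ/dI = 35.85/I = 0.00122486 at this income.
η = (dQ/dI)·(I/Q) = 0.00122486 × (29268.7/21.691) = 1.653.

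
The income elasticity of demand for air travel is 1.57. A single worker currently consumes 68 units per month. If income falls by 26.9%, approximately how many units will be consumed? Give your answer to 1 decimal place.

39.3

%ΔQ ≈ η × %ΔI = 1.57 × (-26.9%) = -42.233%.
New Q ≈ 68 × (1 − 0.42233) = 39.3.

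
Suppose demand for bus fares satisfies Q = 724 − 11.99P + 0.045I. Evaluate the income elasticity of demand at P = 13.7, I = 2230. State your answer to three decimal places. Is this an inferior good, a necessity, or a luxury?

0.152 (necessity)

At P = 13.7, I = 2230: Q = 660.087.
Holding P constant, ∂Q/∂I = 0.045.
η_I = (∂Q/∂I)·(I/Q) = 0.045 × (2230/660.087) = 0.152.
Since 0 < η < 1, this is a necessity.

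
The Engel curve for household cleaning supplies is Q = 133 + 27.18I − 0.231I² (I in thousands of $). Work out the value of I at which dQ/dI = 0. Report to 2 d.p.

58.83

dQ/dI = 27.18 − 0.462I.
The good is inferior where dQ/dI < 0. Setting dQ/dI = 0 gives I = 27.18 / 0.462 = 58.83.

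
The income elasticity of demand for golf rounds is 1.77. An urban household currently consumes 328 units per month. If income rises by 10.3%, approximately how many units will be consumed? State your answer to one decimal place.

%ΔQ ≈ η × %ΔI = 1.77 × 10.3% = 18.231%.
New Q ≈ 328 × (1 + 0.18231) = 387.8.

387.8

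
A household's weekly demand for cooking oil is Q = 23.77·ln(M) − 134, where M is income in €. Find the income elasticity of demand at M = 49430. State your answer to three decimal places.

At M = 49430: Q = 122.914.
dQ/dM = 23.77/M = 0.000480882 at this income.
η = (dQ/dM)·(M/Q) = 0.000480882 × (49430/122.914) = 0.193.

0.193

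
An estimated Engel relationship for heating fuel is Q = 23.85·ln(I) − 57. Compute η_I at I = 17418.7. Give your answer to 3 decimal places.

0.136

At I = 17418.7: Q = 175.902.
dQ/dI = 23.85/I = 0.00136922 at this income.
η = (dQ/dI)·(I/Q) = 0.00136922 × (17418.7/175.902) = 0.136.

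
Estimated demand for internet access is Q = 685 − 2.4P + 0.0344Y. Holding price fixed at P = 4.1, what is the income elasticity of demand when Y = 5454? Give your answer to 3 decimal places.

0.217

At P = 4.1, Y = 5454: Q = 862.778.
Holding P constant, ∂Q/∂Y = 0.0344.
η_Y = (∂Q/∂Y)·(Y/Q) = 0.0344 × (5454/862.778) = 0.217.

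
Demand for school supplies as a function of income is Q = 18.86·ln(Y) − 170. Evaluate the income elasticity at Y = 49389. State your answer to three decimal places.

0.558

At Y = 49389: Q = 33.829.
dQ/dY = 18.86/Y = 0.000381866 at this income.
η = (dQ/dY)·(Y/Q) = 0.000381866 × (49389/33.829) = 0.558.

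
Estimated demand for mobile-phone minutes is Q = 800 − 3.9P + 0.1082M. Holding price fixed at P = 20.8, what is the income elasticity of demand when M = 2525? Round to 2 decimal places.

0.28

At P = 20.8, M = 2525: Q = 992.085.
Holding P constant, ∂Q/∂M = 0.1082.
η_M = (∂Q/∂M)·(M/Q) = 0.1082 × (2525/992.085) = 0.28.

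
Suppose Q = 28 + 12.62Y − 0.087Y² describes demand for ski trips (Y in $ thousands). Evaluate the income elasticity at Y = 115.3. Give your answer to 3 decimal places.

-2.628

At Y = 115.3: Q = 326.5002.
dQ/dY = 12.62 − 0.174Y = -7.44220.
η = (dQ/dY)·(Y/Q) = -7.44220 × (115.3/326.5002) = -2.628.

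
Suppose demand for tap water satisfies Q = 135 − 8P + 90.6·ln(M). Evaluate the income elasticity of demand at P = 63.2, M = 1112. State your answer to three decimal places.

0.342

At P = 63.2, M = 1112: Q = 264.861.
Holding P constant, ∂Q/∂M = 90.6/M = 0.0814748.
η_M = (∂Q/∂M)·(M/Q) = 0.0814748 × (1112/264.861) = 0.342.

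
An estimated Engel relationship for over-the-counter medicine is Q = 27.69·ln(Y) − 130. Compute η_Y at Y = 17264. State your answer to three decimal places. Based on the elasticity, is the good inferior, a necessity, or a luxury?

0.198 (necessity)

At Y = 17264: Q = 140.154.
dQ/dY = 27.69/Y = 0.00160392 at this income.
η = (dQ/dY)·(Y/Q) = 0.00160392 × (17264/140.154) = 0.198.
Since 0 < η < 1, the good is a necessity.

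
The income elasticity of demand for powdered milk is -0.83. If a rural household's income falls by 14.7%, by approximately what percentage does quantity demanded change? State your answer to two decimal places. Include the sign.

12.20%

%ΔQ ≈ η × %ΔI = -0.83 × (-14.7%) = 12.20%.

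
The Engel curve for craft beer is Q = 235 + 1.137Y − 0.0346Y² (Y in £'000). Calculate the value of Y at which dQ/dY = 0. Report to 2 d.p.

dQ/dY = 1.137 − 0.0692Y.
The good is inferior where dQ/dY < 0. Setting dQ/dY = 0 gives Y = 1.137 / 0.0692 = 16.43.

16.43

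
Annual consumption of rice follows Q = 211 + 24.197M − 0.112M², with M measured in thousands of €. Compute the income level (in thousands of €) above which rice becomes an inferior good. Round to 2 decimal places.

108.02

dQ/dM = 24.197 − 0.224M.
The good is inferior where dQ/dM < 0. Setting dQ/dM = 0 gives M = 24.197 / 0.224 = 108.02.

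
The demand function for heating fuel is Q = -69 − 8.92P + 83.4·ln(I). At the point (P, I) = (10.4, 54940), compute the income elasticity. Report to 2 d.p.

At P = 10.4, I = 54940: Q = 748.459.
Holding P constant, ∂Q/∂I = 83.4/I = 0.00151802.
η_I = (∂Q/∂I)·(I/Q) = 0.00151802 × (54940/748.459) = 0.11.

0.11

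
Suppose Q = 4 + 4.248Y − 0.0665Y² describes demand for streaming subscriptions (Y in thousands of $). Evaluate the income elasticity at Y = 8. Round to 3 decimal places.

At Y = 8: Q = 33.7280.
dQ/dY = 4.248 − 0.133Y = 3.18400.
η = (dQ/dY)·(Y/Q) = 3.18400 × (8/33.7280) = 0.755.

0.755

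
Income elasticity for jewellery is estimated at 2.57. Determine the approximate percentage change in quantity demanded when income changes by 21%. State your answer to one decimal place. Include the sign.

%ΔQ ≈ η × %ΔI = 2.57 × 21% = 54.0%.

54.0%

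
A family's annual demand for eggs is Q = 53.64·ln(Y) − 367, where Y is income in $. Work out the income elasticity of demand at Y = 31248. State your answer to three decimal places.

At Y = 31248: Q = 188.158.
dQ/dY = 53.64/Y = 0.00171659 at this income.
η = (dQ/dY)·(Y/Q) = 0.00171659 × (31248/188.158) = 0.285.

0.285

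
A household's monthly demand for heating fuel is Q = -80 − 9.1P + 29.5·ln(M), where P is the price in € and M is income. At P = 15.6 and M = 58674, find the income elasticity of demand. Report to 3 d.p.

0.289

At P = 15.6, M = 58674: Q = 101.943.
Holding P constant, ∂Q/∂M = 29.5/M = 0.000502778.
η_M = (∂Q/∂M)·(M/Q) = 0.000502778 × (58674/101.943) = 0.289.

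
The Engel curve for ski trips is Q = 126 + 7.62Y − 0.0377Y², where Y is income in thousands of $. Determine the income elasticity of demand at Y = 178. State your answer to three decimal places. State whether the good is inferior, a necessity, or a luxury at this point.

-3.587 (inferior good)

At Y = 178: Q = 287.8732.
dQ/dY = 7.62 − 0.0754Y = -5.80120.
η = (dQ/dY)·(Y/Q) = -5.80120 × (178/287.8732) = -3.587.
η < 0 ⇒ inferior good.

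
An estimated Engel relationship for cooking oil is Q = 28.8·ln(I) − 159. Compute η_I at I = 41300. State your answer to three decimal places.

At I = 41300: Q = 147.104.
dQ/dI = 28.8/I = 0.000697337 at this income.
η = (dQ/dI)·(I/Q) = 0.000697337 × (41300/147.104) = 0.196.

0.196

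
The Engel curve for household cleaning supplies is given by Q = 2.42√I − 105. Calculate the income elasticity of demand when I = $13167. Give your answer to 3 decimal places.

0.804

At I = 13167: Q = 172.689.
dQ/dI = 2.42/(2√I) = 0.0105449 at this income.
η = (dQ/dI)·(I/Q) = 0.0105449 × (13167/172.689) = 0.804.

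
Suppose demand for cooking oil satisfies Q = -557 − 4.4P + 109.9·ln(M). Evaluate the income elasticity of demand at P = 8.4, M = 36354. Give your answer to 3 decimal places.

At P = 8.4, M = 36354: Q = 560.106.
Holding P constant, ∂Q/∂M = 109.9/M = 0.00302305.
η_M = (∂Q/∂M)·(M/Q) = 0.00302305 × (36354/560.106) = 0.196.

0.196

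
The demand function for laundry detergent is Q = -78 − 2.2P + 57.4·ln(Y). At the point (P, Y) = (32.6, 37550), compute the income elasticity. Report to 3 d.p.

0.126

At P = 32.6, Y = 37550: Q = 454.899.
Holding P constant, ∂Q/∂Y = 57.4/Y = 0.00152863.
η_Y = (∂Q/∂Y)·(Y/Q) = 0.00152863 × (37550/454.899) = 0.126.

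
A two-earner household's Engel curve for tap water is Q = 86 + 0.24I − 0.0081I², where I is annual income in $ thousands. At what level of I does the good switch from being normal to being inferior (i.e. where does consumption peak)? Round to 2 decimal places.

dQ/dI = 0.24 − 0.0162I.
The good is inferior where dQ/dI < 0. Setting dQ/dI = 0 gives I = 0.24 / 0.0162 = 14.81.

14.81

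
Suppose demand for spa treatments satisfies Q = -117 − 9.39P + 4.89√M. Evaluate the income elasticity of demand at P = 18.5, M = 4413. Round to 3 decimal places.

4.759

At P = 18.5, M = 4413: Q = 34.130.
Holding P constant, ∂Q/∂M = 4.89/(2√M) = 0.0368054.
η_M = (∂Q/∂M)·(M/Q) = 0.0368054 × (4413/34.130) = 4.759.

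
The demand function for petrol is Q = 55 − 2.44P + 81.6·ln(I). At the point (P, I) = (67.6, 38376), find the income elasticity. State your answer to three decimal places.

0.109

At P = 67.6, I = 38376: Q = 751.359.
Holding P constant, ∂Q/∂I = 81.6/I = 0.00212633.
η_I = (∂Q/∂I)·(I/Q) = 0.00212633 × (38376/751.359) = 0.109.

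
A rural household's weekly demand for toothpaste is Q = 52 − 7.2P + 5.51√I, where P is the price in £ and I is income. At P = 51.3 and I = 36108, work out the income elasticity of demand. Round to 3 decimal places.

0.717

At P = 51.3, I = 36108: Q = 729.656.
Holding P constant, ∂Q/∂I = 5.51/(2√I) = 0.0144984.
η_I = (∂Q/∂I)·(I/Q) = 0.0144984 × (36108/729.656) = 0.717.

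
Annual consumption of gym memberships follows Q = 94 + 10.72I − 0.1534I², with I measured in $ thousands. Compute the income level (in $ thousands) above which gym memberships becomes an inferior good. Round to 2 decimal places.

34.94

dQ/dI = 10.72 − 0.3068I.
The good is inferior where dQ/dI < 0. Setting dQ/dI = 0 gives I = 10.72 / 0.3068 = 34.94.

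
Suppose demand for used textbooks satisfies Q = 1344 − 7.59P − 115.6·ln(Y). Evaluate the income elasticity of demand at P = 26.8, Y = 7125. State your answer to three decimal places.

-1.005

At P = 26.8, Y = 7125: Q = 115.058.
Holding P constant, ∂Q/∂Y = -115.6/Y = -0.0162246.
η_Y = (∂Q/∂Y)·(Y/Q) = -0.0162246 × (7125/115.058) = -1.005.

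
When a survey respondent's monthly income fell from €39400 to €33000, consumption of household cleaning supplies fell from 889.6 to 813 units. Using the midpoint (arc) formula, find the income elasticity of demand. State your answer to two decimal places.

0.51

ΔQ = 813 − 889.6 = -76.6; midpoint Q̄ = (889.6 + 813)/2 = 851.3.
ΔI = 33000 − 39400 = -6400; midpoint Ī = (39400 + 33000)/2 = 36200.
η = (ΔQ/Q̄) ÷ (ΔI/Ī) = (-76.6/851.3) ÷ (-6400/36200) = 0.51.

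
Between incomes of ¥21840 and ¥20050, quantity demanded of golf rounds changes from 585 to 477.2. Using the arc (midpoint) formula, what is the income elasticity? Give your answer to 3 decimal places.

2.375

ΔQ = 477.2 − 585 = -107.8; midpoint Q̄ = (585 + 477.2)/2 = 531.1.
ΔI = 20050 − 21840 = -1790; midpoint Ī = (21840 + 20050)/2 = 20945.
η = (ΔQ/Q̄) ÷ (ΔI/Ī) = (-107.8/531.1) ÷ (-1790/20945) = 2.375.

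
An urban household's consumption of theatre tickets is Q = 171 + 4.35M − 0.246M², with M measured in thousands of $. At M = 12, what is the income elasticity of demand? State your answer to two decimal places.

-0.10

At M = 12: Q = 187.7760.
dQ/dM = 4.35 − 0.492M = -1.55400.
η = (dQ/dM)·(M/Q) = -1.55400 × (12/187.7760) = -0.10.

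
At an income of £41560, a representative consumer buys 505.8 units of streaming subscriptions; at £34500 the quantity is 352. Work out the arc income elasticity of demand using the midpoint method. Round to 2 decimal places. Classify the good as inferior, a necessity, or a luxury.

1.93 (luxury)

ΔQ = 352 − 505.8 = -153.8; midpoint Q̄ = (505.8 + 352)/2 = 428.9.
ΔI = 34500 − 41560 = -7060; midpoint Ī = (41560 + 34500)/2 = 38030.
η = (ΔQ/Q̄) ÷ (ΔI/Ī) = (-153.8/428.9) ÷ (-7060/38030) = 1.93.
η > 1 ⇒ luxury.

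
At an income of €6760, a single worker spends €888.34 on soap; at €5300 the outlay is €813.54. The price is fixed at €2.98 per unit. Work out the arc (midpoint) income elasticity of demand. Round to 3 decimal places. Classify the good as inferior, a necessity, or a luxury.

0.363 (necessity)

With a constant price, Q₁ = 888.34/2.98 = 298.101 and Q₂ = 813.54/2.98 = 273.000 (equivalently, work directly with expenditure since P cancels).
Midpoint %ΔQ = (813.54 − 888.34)/850.94 = -0.08790; midpoint %ΔI = (5300 − 6760)/6030 = -0.24212.
η = -0.08790 / -0.24212 = 0.363.
0 < η < 1 ⇒ necessity.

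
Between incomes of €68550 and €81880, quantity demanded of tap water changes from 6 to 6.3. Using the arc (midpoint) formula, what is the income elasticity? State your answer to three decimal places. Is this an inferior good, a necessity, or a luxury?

ΔQ = 6.3 − 6 = 0.3; midpoint Q̄ = (6 + 6.3)/2 = 6.15.
ΔI = 81880 − 68550 = 13330; midpoint Ī = (68550 + 81880)/2 = 75215.
η = (ΔQ/Q̄) ÷ (ΔI/Ī) = (0.3/6.15) ÷ (13330/75215) = 0.275.
0 < η < 1 ⇒ necessity.

0.275 (necessity)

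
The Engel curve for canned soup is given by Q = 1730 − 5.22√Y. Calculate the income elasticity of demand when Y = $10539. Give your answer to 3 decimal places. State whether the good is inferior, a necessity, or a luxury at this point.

-0.224 (inferior good)

At Y = 10539: Q = 1194.117.
dQ/dY = -5.22/(2√Y) = -0.0254238 at this income.
η = (dQ/dY)·(Y/Q) = -0.0254238 × (10539/1194.117) = -0.224.
Since η < 0, the good is an inferior good.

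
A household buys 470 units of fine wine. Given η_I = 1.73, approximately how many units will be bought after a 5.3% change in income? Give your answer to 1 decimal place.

513.1

%ΔQ ≈ η × %ΔI = 1.73 × 5.3% = 9.169%.
New Q ≈ 470 × (1 + 0.09169) = 513.1.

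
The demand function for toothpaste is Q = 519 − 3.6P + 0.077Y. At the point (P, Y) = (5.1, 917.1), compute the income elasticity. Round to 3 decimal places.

At P = 5.1, Y = 917.1: Q = 571.257.
Holding P constant, ∂Q/∂Y = 0.077.
η_Y = (∂Q/∂Y)·(Y/Q) = 0.077 × (917.1/571.257) = 0.124.

0.124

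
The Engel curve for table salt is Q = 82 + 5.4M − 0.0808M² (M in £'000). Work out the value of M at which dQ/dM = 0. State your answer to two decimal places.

33.42

dQ/dM = 5.4 − 0.1616M.
The good is inferior where dQ/dM < 0. Setting dQ/dM = 0 gives M = 5.4 / 0.1616 = 33.42.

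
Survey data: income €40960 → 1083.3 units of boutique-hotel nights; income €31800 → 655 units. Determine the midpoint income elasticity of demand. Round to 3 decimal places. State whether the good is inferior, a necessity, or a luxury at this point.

ΔQ = 655 − 1083.3 = -428.3; midpoint Q̄ = (1083.3 + 655)/2 = 869.15.
ΔI = 31800 − 40960 = -9160; midpoint Ī = (40960 + 31800)/2 = 36380.
η = (ΔQ/Q̄) ÷ (ΔI/Ī) = (-428.3/869.15) ÷ (-9160/36380) = 1.957.
η > 1 ⇒ luxury.

1.957 (luxury)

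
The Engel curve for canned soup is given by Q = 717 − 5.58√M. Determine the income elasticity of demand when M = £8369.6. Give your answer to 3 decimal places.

-1.236

At M = 8369.6: Q = 206.511.
dQ/dM = -5.58/(2√M) = -0.0304966 at this income.
η = (dQ/dM)·(M/Q) = -0.0304966 × (8369.6/206.511) = -1.236.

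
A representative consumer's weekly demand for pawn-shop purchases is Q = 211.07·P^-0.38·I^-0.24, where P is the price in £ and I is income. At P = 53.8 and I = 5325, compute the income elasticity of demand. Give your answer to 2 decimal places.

-0.24

For a multiplicative demand Q = A·P^α·I^β, the income elasticity is β everywhere.
Here β = -0.24, so η = -0.24.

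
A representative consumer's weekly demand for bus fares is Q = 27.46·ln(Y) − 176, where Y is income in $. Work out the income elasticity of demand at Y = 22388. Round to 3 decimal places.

0.277

At Y = 22388: Q = 99.047.
dQ/dY = 27.46/Y = 0.00122655 at this income.
η = (dQ/dY)·(Y/Q) = 0.00122655 × (22388/99.047) = 0.277.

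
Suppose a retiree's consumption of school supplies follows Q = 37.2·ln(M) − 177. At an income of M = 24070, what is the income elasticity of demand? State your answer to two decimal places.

0.19

At M = 24070: Q = 198.300.
dQ/dM = 37.2/M = 0.00154549 at this income.
η = (dQ/dM)·(M/Q) = 0.00154549 × (24070/198.300) = 0.19.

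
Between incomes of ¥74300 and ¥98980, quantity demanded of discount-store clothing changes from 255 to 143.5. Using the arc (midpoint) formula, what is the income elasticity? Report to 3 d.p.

ΔQ = 143.5 − 255 = -111.5; midpoint Q̄ = (255 + 143.5)/2 = 199.25.
ΔI = 98980 − 74300 = 24680; midpoint Ī = (74300 + 98980)/2 = 86640.
η = (ΔQ/Q̄) ÷ (ΔI/Ī) = (-111.5/199.25) ÷ (24680/86640) = -1.964.

-1.964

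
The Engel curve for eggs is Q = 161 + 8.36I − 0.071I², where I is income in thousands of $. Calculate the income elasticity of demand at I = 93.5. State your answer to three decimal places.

-1.428

At I = 93.5: Q = 321.9602.
dQ/dI = 8.36 − 0.142I = -4.91700.
η = (dQ/dI)·(I/Q) = -4.91700 × (93.5/321.9602) = -1.428.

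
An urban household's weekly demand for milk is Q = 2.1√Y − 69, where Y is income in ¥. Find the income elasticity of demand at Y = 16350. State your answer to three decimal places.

0.673

At Y = 16350: Q = 199.521.
dQ/dY = 2.1/(2√Y) = 0.00821165 at this income.
η = (dQ/dY)·(Y/Q) = 0.00821165 × (16350/199.521) = 0.673.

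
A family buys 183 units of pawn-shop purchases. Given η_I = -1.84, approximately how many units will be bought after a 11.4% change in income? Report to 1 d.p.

%ΔQ ≈ η × %ΔI = -1.84 × 11.4% = -20.976%.
New Q ≈ 183 × (1 − 0.20976) = 144.6.

144.6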